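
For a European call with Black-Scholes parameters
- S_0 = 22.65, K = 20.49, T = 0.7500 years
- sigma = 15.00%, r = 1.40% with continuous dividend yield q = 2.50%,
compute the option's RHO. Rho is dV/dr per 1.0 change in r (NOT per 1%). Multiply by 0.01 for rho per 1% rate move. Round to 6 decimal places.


Answer: Rho = 11.251740

Derivation:
d1 = 0.7729595401; d2 = 0.6430557296
phi(d1) = 0.2959183348; exp(-qT) = 0.9814246877; exp(-rT) = 0.9895549326
N(d2) = 0.7399060305
Rho = K*T*exp(-rT)*N(d2) = 20.4900 * 0.7500 * 0.9895549326 * 0.7399060305 = 11.251740


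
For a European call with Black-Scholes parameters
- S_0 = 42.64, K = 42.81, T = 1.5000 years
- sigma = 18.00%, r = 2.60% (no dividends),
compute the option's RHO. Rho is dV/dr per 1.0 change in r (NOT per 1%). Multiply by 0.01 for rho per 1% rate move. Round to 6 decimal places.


d1 = 0.2690857912; d2 = 0.0486317144
phi(d1) = 0.3847574610; exp(-qT) = 1.0000000000; exp(-rT) = 0.9617507091
N(d2) = 0.5193936023
Rho = K*T*exp(-rT)*N(d2) = 42.8100 * 1.5000 * 0.9617507091 * 0.5193936023 = 32.077137

Answer: Rho = 32.077137


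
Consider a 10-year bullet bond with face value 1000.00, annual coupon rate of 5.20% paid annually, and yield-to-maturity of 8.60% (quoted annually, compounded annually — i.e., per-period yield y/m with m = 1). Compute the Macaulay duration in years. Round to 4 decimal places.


Coupon per period c = face * coupon_rate / m = 52.000000
Periods per year m = 1; per-period yield y/m = 0.086000
Number of cashflows N = 10
Cashflows (t years, CF_t, discount factor 1/(1+y/m)^(m*t), PV):
  t = 1.0000: CF_t = 52.000000, DF = 0.920810, PV = 47.882136
  t = 2.0000: CF_t = 52.000000, DF = 0.847892, PV = 44.090365
  t = 3.0000: CF_t = 52.000000, DF = 0.780747, PV = 40.598863
  t = 4.0000: CF_t = 52.000000, DF = 0.718920, PV = 37.383851
  t = 5.0000: CF_t = 52.000000, DF = 0.661989, PV = 34.423436
  t = 6.0000: CF_t = 52.000000, DF = 0.609566, PV = 31.697455
  t = 7.0000: CF_t = 52.000000, DF = 0.561295, PV = 29.187343
  t = 8.0000: CF_t = 52.000000, DF = 0.516846, PV = 26.876007
  t = 9.0000: CF_t = 52.000000, DF = 0.475917, PV = 24.747704
  t = 10.0000: CF_t = 1052.000000, DF = 0.438230, PV = 461.017581
Price P = sum_t PV_t = 777.904741
Macaulay numerator sum_t t * PV_t:
  t * PV_t at t = 1.0000: 47.882136
  t * PV_t at t = 2.0000: 88.180730
  t * PV_t at t = 3.0000: 121.796588
  t * PV_t at t = 4.0000: 149.535406
  t * PV_t at t = 5.0000: 172.117180
  t * PV_t at t = 6.0000: 190.184729
  t * PV_t at t = 7.0000: 204.311403
  t * PV_t at t = 8.0000: 215.008054
  t * PV_t at t = 9.0000: 222.729338
  t * PV_t at t = 10.0000: 4610.175807
Macaulay duration D = (sum_t t * PV_t) / P = 6021.921371 / 777.904741 = 7.741207

Answer: Macaulay duration = 7.7412 years


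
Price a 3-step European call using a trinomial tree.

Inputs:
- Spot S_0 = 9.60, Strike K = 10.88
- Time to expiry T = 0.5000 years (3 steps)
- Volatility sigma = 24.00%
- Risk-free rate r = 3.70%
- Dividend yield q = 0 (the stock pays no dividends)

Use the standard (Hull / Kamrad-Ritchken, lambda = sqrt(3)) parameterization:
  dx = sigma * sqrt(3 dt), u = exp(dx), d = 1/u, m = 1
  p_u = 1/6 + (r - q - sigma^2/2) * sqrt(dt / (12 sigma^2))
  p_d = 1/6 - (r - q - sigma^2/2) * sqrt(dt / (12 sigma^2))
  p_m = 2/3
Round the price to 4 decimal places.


Answer: Price = V(0,0) = 0.2912

Derivation:
dt = T/N = 0.166667; dx = sigma*sqrt(3*dt) = 0.169706
u = exp(dx) = 1.184956; d = 1/u = 0.843913
p_u = 0.170693, p_m = 0.666667, p_d = 0.162640
Discount per step: exp(-r*dt) = 0.993852
Stock lattice S(k, j) with j the centered position index:
  k=0: S(0,+0) = 9.6000
  k=1: S(1,-1) = 8.1016; S(1,+0) = 9.6000; S(1,+1) = 11.3756
  k=2: S(2,-2) = 6.8370; S(2,-1) = 8.1016; S(2,+0) = 9.6000; S(2,+1) = 11.3756; S(2,+2) = 13.4796
  k=3: S(3,-3) = 5.7699; S(3,-2) = 6.8370; S(3,-1) = 8.1016; S(3,+0) = 9.6000; S(3,+1) = 11.3756; S(3,+2) = 13.4796; S(3,+3) = 15.9727
Terminal payoffs V(N, j) = max(S_T - K, 0):
  V(3,-3) = 0.000000; V(3,-2) = 0.000000; V(3,-1) = 0.000000; V(3,+0) = 0.000000; V(3,+1) = 0.495577; V(3,+2) = 2.599559; V(3,+3) = 5.092683
Backward induction: V(k, j) = exp(-r*dt) * [p_u * V(k+1, j+1) + p_m * V(k+1, j) + p_d * V(k+1, j-1)]
  V(2,-2) = exp(-r*dt) * [p_u*0.000000 + p_m*0.000000 + p_d*0.000000] = 0.000000
  V(2,-1) = exp(-r*dt) * [p_u*0.000000 + p_m*0.000000 + p_d*0.000000] = 0.000000
  V(2,+0) = exp(-r*dt) * [p_u*0.495577 + p_m*0.000000 + p_d*0.000000] = 0.084072
  V(2,+1) = exp(-r*dt) * [p_u*2.599559 + p_m*0.495577 + p_d*0.000000] = 0.769353
  V(2,+2) = exp(-r*dt) * [p_u*5.092683 + p_m*2.599559 + p_d*0.495577] = 2.666433
  V(1,-1) = exp(-r*dt) * [p_u*0.084072 + p_m*0.000000 + p_d*0.000000] = 0.014262
  V(1,+0) = exp(-r*dt) * [p_u*0.769353 + p_m*0.084072 + p_d*0.000000] = 0.186219
  V(1,+1) = exp(-r*dt) * [p_u*2.666433 + p_m*0.769353 + p_d*0.084072] = 0.975682
  V(0,+0) = exp(-r*dt) * [p_u*0.975682 + p_m*0.186219 + p_d*0.014262] = 0.291207


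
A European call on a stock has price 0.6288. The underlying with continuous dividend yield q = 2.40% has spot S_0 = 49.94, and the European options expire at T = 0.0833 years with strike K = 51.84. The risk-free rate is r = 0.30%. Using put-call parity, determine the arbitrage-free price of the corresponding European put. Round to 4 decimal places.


Put-call parity: C - P = S_0 * exp(-qT) - K * exp(-rT).
S_0 * exp(-qT) = 49.9400 * 0.99800280 = 49.84025969
K * exp(-rT) = 51.8400 * 0.99975013 = 51.82704680
P = C - S*exp(-qT) + K*exp(-rT)
P = 0.6288 - 49.84025969 + 51.82704680 = 2.6156

Answer: Put price = 2.6156


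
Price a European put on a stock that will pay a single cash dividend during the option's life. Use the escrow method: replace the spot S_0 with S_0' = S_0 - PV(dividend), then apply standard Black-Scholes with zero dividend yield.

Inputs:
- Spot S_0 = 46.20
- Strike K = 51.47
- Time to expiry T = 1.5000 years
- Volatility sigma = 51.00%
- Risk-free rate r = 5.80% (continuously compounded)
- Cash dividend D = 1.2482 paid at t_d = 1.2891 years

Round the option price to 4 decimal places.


Answer: Price = 12.4063

Derivation:
PV(D) = D * exp(-r * t_d) = 1.2482 * 0.92795893 = 1.15827834
S_0' = S_0 - PV(D) = 46.2000 - 1.15827834 = 45.04172166
d1 = (ln(S_0'/K) + (r + sigma^2/2)*T) / (sigma*sqrt(T)) = 0.23800890
d2 = d1 - sigma*sqrt(T) = -0.38661098
exp(-rT) = 0.91667710
N(-d1) = 0.40593709; N(-d2) = 0.65047789
P = K * exp(-rT) * N(-d2) - S_0' * N(-d1) = 51.4700 * 0.91667710 * 0.65047789 - 45.04172166 * 0.40593709 = 12.4063


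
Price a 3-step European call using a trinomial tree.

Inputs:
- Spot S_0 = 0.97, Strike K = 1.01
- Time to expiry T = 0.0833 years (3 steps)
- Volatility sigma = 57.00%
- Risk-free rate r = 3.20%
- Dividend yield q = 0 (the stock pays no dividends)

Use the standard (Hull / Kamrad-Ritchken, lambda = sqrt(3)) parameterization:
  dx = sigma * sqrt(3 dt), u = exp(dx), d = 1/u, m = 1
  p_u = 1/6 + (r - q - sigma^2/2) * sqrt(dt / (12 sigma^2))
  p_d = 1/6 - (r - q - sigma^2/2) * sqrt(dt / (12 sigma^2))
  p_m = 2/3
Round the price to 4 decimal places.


Answer: Price = V(0,0) = 0.0479

Derivation:
dt = T/N = 0.027767; dx = sigma*sqrt(3*dt) = 0.164512
u = exp(dx) = 1.178818; d = 1/u = 0.848308
p_u = 0.155658, p_m = 0.666667, p_d = 0.177675
Discount per step: exp(-r*dt) = 0.999112
Stock lattice S(k, j) with j the centered position index:
  k=0: S(0,+0) = 0.9700
  k=1: S(1,-1) = 0.8229; S(1,+0) = 0.9700; S(1,+1) = 1.1435
  k=2: S(2,-2) = 0.6980; S(2,-1) = 0.8229; S(2,+0) = 0.9700; S(2,+1) = 1.1435; S(2,+2) = 1.3479
  k=3: S(3,-3) = 0.5922; S(3,-2) = 0.6980; S(3,-1) = 0.8229; S(3,+0) = 0.9700; S(3,+1) = 1.1435; S(3,+2) = 1.3479; S(3,+3) = 1.5890
Terminal payoffs V(N, j) = max(S_T - K, 0):
  V(3,-3) = 0.000000; V(3,-2) = 0.000000; V(3,-1) = 0.000000; V(3,+0) = 0.000000; V(3,+1) = 0.133453; V(3,+2) = 0.337923; V(3,+3) = 0.578955
Backward induction: V(k, j) = exp(-r*dt) * [p_u * V(k+1, j+1) + p_m * V(k+1, j) + p_d * V(k+1, j-1)]
  V(2,-2) = exp(-r*dt) * [p_u*0.000000 + p_m*0.000000 + p_d*0.000000] = 0.000000
  V(2,-1) = exp(-r*dt) * [p_u*0.000000 + p_m*0.000000 + p_d*0.000000] = 0.000000
  V(2,+0) = exp(-r*dt) * [p_u*0.133453 + p_m*0.000000 + p_d*0.000000] = 0.020755
  V(2,+1) = exp(-r*dt) * [p_u*0.337923 + p_m*0.133453 + p_d*0.000000] = 0.141443
  V(2,+2) = exp(-r*dt) * [p_u*0.578955 + p_m*0.337923 + p_d*0.133453] = 0.338811
  V(1,-1) = exp(-r*dt) * [p_u*0.020755 + p_m*0.000000 + p_d*0.000000] = 0.003228
  V(1,+0) = exp(-r*dt) * [p_u*0.141443 + p_m*0.020755 + p_d*0.000000] = 0.035821
  V(1,+1) = exp(-r*dt) * [p_u*0.338811 + p_m*0.141443 + p_d*0.020755] = 0.150588
  V(0,+0) = exp(-r*dt) * [p_u*0.150588 + p_m*0.035821 + p_d*0.003228] = 0.047852


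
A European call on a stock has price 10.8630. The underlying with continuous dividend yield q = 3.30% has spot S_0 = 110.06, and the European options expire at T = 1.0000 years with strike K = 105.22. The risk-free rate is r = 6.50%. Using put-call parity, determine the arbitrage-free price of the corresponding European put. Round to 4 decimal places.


Put-call parity: C - P = S_0 * exp(-qT) - K * exp(-rT).
S_0 * exp(-qT) = 110.0600 * 0.96753856 = 106.48729387
K * exp(-rT) = 105.2200 * 0.93706746 = 98.59823850
P = C - S*exp(-qT) + K*exp(-rT)
P = 10.8630 - 106.48729387 + 98.59823850 = 2.9739

Answer: Put price = 2.9739


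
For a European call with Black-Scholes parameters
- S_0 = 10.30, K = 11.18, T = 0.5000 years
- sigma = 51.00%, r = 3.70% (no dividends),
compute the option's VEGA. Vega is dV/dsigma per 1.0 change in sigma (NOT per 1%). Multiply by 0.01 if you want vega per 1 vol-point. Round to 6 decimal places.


d1 = 0.0042771018; d2 = -0.3563473566
phi(d1) = 0.3989386314; exp(-qT) = 1.0000000000; exp(-rT) = 0.9816700746
Vega = S * exp(-qT) * phi(d1) * sqrt(T) = 10.3000 * 1.0000000000 * 0.3989386314 * 0.7071067812 = 2.905550

Answer: Vega = 2.905550


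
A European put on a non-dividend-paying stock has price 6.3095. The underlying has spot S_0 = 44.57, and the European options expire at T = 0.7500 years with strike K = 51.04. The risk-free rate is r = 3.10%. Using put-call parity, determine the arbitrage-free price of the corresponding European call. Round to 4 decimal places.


Put-call parity: C - P = S_0 * exp(-qT) - K * exp(-rT).
S_0 * exp(-qT) = 44.5700 * 1.00000000 = 44.57000000
K * exp(-rT) = 51.0400 * 0.97701820 = 49.86700886
C = P + S*exp(-qT) - K*exp(-rT)
C = 6.3095 + 44.57000000 - 49.86700886 = 1.0125

Answer: Call price = 1.0125


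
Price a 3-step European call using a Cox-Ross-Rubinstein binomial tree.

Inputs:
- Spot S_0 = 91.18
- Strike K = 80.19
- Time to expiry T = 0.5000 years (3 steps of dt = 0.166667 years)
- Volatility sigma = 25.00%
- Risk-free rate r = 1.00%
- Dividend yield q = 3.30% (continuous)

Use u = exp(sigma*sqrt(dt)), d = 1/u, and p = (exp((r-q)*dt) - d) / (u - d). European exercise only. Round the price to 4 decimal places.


Answer: Price = V(0,0) = 11.9920

Derivation:
dt = T/N = 0.166667
u = exp(sigma*sqrt(dt)) = 1.107452; d = 1/u = 0.902974
p = (exp((r-q)*dt) - d) / (u - d) = 0.455796
Discount per step: exp(-r*dt) = 0.998335
Stock lattice S(k, i) with i counting down-moves:
  k=0: S(0,0) = 91.1800
  k=1: S(1,0) = 100.9775; S(1,1) = 82.3331
  k=2: S(2,0) = 111.8277; S(2,1) = 91.1800; S(2,2) = 74.3446
  k=3: S(3,0) = 123.8439; S(3,1) = 100.9775; S(3,2) = 82.3331; S(3,3) = 67.1312
Terminal payoffs V(N, i) = max(S_T - K, 0):
  V(3,0) = 43.653887; V(3,1) = 20.787493; V(3,2) = 2.143124; V(3,3) = 0.000000
Backward induction: V(k, i) = exp(-r*dt) * [p * V(k+1, i) + (1-p) * V(k+1, i+1)].
  V(2,0) = exp(-r*dt) * [p*43.653887 + (1-p)*20.787493] = 31.157922
  V(2,1) = exp(-r*dt) * [p*20.787493 + (1-p)*2.143124] = 10.623425
  V(2,2) = exp(-r*dt) * [p*2.143124 + (1-p)*0.000000] = 0.975200
  V(1,0) = exp(-r*dt) * [p*31.157922 + (1-p)*10.623425] = 19.949682
  V(1,1) = exp(-r*dt) * [p*10.623425 + (1-p)*0.975200] = 5.363872
  V(0,0) = exp(-r*dt) * [p*19.949682 + (1-p)*5.363872] = 11.992017


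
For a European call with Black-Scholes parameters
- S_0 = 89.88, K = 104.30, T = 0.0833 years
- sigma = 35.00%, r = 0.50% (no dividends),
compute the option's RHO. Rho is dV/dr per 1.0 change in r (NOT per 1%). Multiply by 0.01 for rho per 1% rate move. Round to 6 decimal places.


d1 = -1.4183611024; d2 = -1.5193771902
phi(d1) = 0.1459030905; exp(-qT) = 1.0000000000; exp(-rT) = 0.9995835867
N(d2) = 0.0643337900
Rho = K*T*exp(-rT)*N(d2) = 104.3000 * 0.0833 * 0.9995835867 * 0.0643337900 = 0.558711

Answer: Rho = 0.558711


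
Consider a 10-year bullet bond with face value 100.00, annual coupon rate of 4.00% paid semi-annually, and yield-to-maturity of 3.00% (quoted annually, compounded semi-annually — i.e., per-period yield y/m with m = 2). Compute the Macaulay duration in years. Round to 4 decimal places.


Coupon per period c = face * coupon_rate / m = 2.000000
Periods per year m = 2; per-period yield y/m = 0.015000
Number of cashflows N = 20
Cashflows (t years, CF_t, discount factor 1/(1+y/m)^(m*t), PV):
  t = 0.5000: CF_t = 2.000000, DF = 0.985222, PV = 1.970443
  t = 1.0000: CF_t = 2.000000, DF = 0.970662, PV = 1.941323
  t = 1.5000: CF_t = 2.000000, DF = 0.956317, PV = 1.912634
  t = 2.0000: CF_t = 2.000000, DF = 0.942184, PV = 1.884368
  t = 2.5000: CF_t = 2.000000, DF = 0.928260, PV = 1.856521
  t = 3.0000: CF_t = 2.000000, DF = 0.914542, PV = 1.829084
  t = 3.5000: CF_t = 2.000000, DF = 0.901027, PV = 1.802054
  t = 4.0000: CF_t = 2.000000, DF = 0.887711, PV = 1.775422
  t = 4.5000: CF_t = 2.000000, DF = 0.874592, PV = 1.749184
  t = 5.0000: CF_t = 2.000000, DF = 0.861667, PV = 1.723334
  t = 5.5000: CF_t = 2.000000, DF = 0.848933, PV = 1.697866
  t = 6.0000: CF_t = 2.000000, DF = 0.836387, PV = 1.672775
  t = 6.5000: CF_t = 2.000000, DF = 0.824027, PV = 1.648054
  t = 7.0000: CF_t = 2.000000, DF = 0.811849, PV = 1.623699
  t = 7.5000: CF_t = 2.000000, DF = 0.799852, PV = 1.599703
  t = 8.0000: CF_t = 2.000000, DF = 0.788031, PV = 1.576062
  t = 8.5000: CF_t = 2.000000, DF = 0.776385, PV = 1.552771
  t = 9.0000: CF_t = 2.000000, DF = 0.764912, PV = 1.529823
  t = 9.5000: CF_t = 2.000000, DF = 0.753607, PV = 1.507215
  t = 10.0000: CF_t = 102.000000, DF = 0.742470, PV = 75.731983
Price P = sum_t PV_t = 108.584319
Macaulay numerator sum_t t * PV_t:
  t * PV_t at t = 0.5000: 0.985222
  t * PV_t at t = 1.0000: 1.941323
  t * PV_t at t = 1.5000: 2.868951
  t * PV_t at t = 2.0000: 3.768737
  t * PV_t at t = 2.5000: 4.641302
  t * PV_t at t = 3.0000: 5.487253
  t * PV_t at t = 3.5000: 6.307188
  t * PV_t at t = 4.0000: 7.101689
  t * PV_t at t = 4.5000: 7.871330
  t * PV_t at t = 5.0000: 8.616672
  t * PV_t at t = 5.5000: 9.338266
  t * PV_t at t = 6.0000: 10.036649
  t * PV_t at t = 6.5000: 10.712351
  t * PV_t at t = 7.0000: 11.365890
  t * PV_t at t = 7.5000: 11.997773
  t * PV_t at t = 8.0000: 12.608497
  t * PV_t at t = 8.5000: 13.198549
  t * PV_t at t = 9.0000: 13.768409
  t * PV_t at t = 9.5000: 14.318542
  t * PV_t at t = 10.0000: 757.319827
Macaulay duration D = (sum_t t * PV_t) / P = 914.254418 / 108.584319 = 8.419765

Answer: Macaulay duration = 8.4198 years


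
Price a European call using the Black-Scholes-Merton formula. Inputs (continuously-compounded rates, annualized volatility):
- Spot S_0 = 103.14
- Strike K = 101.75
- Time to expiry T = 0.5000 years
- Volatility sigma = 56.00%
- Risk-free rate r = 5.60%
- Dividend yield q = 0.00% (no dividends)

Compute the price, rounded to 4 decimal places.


Answer: Price = 18.0439

Derivation:
d1 = (ln(S/K) + (r - q + 0.5*sigma^2) * T) / (sigma * sqrt(T)) = 0.30296612
d2 = d1 - sigma * sqrt(T) = -0.09301367
exp(-rT) = 0.97238837; exp(-qT) = 1.00000000
C = S_0 * exp(-qT) * N(d1) - K * exp(-rT) * N(d2)
N(d1) = 0.61904216; N(d2) = 0.46294635
C = 103.1400 * 1.00000000 * 0.61904216 - 101.7500 * 0.97238837 * 0.46294635 = 18.0439


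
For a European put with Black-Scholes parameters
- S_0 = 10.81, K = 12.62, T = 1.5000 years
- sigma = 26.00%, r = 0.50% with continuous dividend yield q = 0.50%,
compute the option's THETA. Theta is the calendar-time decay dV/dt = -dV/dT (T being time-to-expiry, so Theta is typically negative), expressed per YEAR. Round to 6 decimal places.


Answer: Theta = -0.418001

Derivation:
d1 = -0.3269479216; d2 = -0.6453815882
phi(d1) = 0.3781796223; exp(-qT) = 0.9925280548; exp(-rT) = 0.9925280548
Theta = -S*exp(-qT)*phi(d1)*sigma/(2*sqrt(T)) + r*K*exp(-rT)*N(-d2) - q*S*exp(-qT)*N(-d1)
N(-d1) = 0.6281463626; N(-d2) = 0.7406600340; sqrt(T) = 1.2247448714
Term 1 = -10.8100 * 0.9925280548 * 0.3781796223 * 0.2600 / (2 * 1.2247448714) = -0.4306895475
Term 2 = 0.0050 * 12.6200 * 0.9925280548 * 0.7406600340 = 0.0463864419
Term 3 = -0.0050 * 10.8100 * 0.9925280548 * 0.6281463626 = -0.0336976286
Theta = -0.4306895475 + (0.0463864419) + (-0.0336976286) = -0.418001


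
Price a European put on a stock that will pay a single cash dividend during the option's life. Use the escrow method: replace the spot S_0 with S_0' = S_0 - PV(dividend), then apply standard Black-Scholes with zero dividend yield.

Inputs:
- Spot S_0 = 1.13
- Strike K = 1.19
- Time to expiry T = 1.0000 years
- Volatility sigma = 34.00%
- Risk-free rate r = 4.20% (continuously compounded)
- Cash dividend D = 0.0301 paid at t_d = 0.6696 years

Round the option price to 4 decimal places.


Answer: Price = 0.1723

Derivation:
PV(D) = D * exp(-r * t_d) = 0.0301 * 0.97226858 = 0.02926528
S_0' = S_0 - PV(D) = 1.1300 - 0.02926528 = 1.10073472
d1 = (ln(S_0'/K) + (r + sigma^2/2)*T) / (sigma*sqrt(T)) = 0.06418992
d2 = d1 - sigma*sqrt(T) = -0.27581008
exp(-rT) = 0.95886978
N(-d1) = 0.47440950; N(-d2) = 0.60865303
P = K * exp(-rT) * N(-d2) - S_0' * N(-d1) = 1.1900 * 0.95886978 * 0.60865303 - 1.10073472 * 0.47440950 = 0.1723


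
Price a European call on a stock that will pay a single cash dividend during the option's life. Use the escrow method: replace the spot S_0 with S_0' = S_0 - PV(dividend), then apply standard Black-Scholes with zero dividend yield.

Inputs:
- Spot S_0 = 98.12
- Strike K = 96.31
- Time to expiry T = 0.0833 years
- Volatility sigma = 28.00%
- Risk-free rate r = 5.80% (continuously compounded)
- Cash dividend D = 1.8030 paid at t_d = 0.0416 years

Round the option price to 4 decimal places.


PV(D) = D * exp(-r * t_d) = 1.8030 * 0.99759011 = 1.79865497
S_0' = S_0 - PV(D) = 98.1200 - 1.79865497 = 96.32134503
d1 = (ln(S_0'/K) + (r + sigma^2/2)*T) / (sigma*sqrt(T)) = 0.10164903
d2 = d1 - sigma*sqrt(T) = 0.02083616
exp(-rT) = 0.99518025
N(d1) = 0.54048237; N(d2) = 0.50831182
C = S_0' * N(d1) - K * exp(-rT) * N(d2) = 96.32134503 * 0.54048237 - 96.3100 * 0.99518025 * 0.50831182 = 3.3404

Answer: Price = 3.3404


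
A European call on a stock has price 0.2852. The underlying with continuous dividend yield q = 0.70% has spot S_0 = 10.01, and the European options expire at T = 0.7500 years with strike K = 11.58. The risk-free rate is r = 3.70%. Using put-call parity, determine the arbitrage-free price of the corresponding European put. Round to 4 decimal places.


Answer: Put price = 1.5907

Derivation:
Put-call parity: C - P = S_0 * exp(-qT) - K * exp(-rT).
S_0 * exp(-qT) = 10.0100 * 0.99476376 = 9.95758521
K * exp(-rT) = 11.5800 * 0.97263149 = 11.26307270
P = C - S*exp(-qT) + K*exp(-rT)
P = 0.2852 - 9.95758521 + 11.26307270 = 1.5907


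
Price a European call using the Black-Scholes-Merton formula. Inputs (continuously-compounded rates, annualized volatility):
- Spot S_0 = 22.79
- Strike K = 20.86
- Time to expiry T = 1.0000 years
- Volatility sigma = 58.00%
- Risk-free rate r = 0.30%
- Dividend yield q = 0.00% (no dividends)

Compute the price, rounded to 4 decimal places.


Answer: Price = 6.0292

Derivation:
d1 = (ln(S/K) + (r - q + 0.5*sigma^2) * T) / (sigma * sqrt(T)) = 0.44773861
d2 = d1 - sigma * sqrt(T) = -0.13226139
exp(-rT) = 0.99700450; exp(-qT) = 1.00000000
C = S_0 * exp(-qT) * N(d1) - K * exp(-rT) * N(d2)
N(d1) = 0.67282907; N(d2) = 0.44738877
C = 22.7900 * 1.00000000 * 0.67282907 - 20.8600 * 0.99700450 * 0.44738877 = 6.0292


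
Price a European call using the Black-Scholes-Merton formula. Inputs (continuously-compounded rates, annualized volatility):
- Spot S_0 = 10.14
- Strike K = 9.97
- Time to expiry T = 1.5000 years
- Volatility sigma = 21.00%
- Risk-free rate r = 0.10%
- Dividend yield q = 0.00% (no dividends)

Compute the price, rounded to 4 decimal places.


Answer: Price = 1.1232

Derivation:
d1 = (ln(S/K) + (r - q + 0.5*sigma^2) * T) / (sigma * sqrt(T)) = 0.20016769
d2 = d1 - sigma * sqrt(T) = -0.05702873
exp(-rT) = 0.99850112; exp(-qT) = 1.00000000
C = S_0 * exp(-qT) * N(d1) - K * exp(-rT) * N(d2)
N(d1) = 0.57932528; N(d2) = 0.47726115
C = 10.1400 * 1.00000000 * 0.57932528 - 9.9700 * 0.99850112 * 0.47726115 = 1.1232


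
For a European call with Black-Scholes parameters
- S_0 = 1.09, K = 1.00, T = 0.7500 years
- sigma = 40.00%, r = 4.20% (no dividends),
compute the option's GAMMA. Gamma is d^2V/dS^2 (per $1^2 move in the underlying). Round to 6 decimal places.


Answer: Gamma = 0.926331

Derivation:
d1 = 0.5129113288; d2 = 0.1665011673
phi(d1) = 0.3497706767; exp(-qT) = 1.0000000000; exp(-rT) = 0.9689909565
Gamma = exp(-qT) * phi(d1) / (S * sigma * sqrt(T)) = 1.0000000000 * 0.3497706767 / (1.0900 * 0.4000 * 0.8660254038) = 0.926331


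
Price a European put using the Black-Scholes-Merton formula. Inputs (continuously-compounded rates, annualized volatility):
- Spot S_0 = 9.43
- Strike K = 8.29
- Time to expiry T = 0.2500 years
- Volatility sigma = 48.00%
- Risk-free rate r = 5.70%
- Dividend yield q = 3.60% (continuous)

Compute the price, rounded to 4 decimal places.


Answer: Price = 0.3767

Derivation:
d1 = (ln(S/K) + (r - q + 0.5*sigma^2) * T) / (sigma * sqrt(T)) = 0.67873386
d2 = d1 - sigma * sqrt(T) = 0.43873386
exp(-rT) = 0.98585105; exp(-qT) = 0.99104038
P = K * exp(-rT) * N(-d2) - S_0 * exp(-qT) * N(-d1)
N(-d1) = 0.24865325; N(-d2) = 0.33042719
P = 8.2900 * 0.98585105 * 0.33042719 - 9.4300 * 0.99104038 * 0.24865325 = 0.3767


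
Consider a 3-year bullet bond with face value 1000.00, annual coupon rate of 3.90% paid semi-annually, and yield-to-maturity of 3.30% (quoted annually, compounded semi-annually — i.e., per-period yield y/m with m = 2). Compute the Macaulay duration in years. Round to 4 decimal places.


Answer: Macaulay duration = 2.8616 years

Derivation:
Coupon per period c = face * coupon_rate / m = 19.500000
Periods per year m = 2; per-period yield y/m = 0.016500
Number of cashflows N = 6
Cashflows (t years, CF_t, discount factor 1/(1+y/m)^(m*t), PV):
  t = 0.5000: CF_t = 19.500000, DF = 0.983768, PV = 19.183473
  t = 1.0000: CF_t = 19.500000, DF = 0.967799, PV = 18.872083
  t = 1.5000: CF_t = 19.500000, DF = 0.952090, PV = 18.565748
  t = 2.0000: CF_t = 19.500000, DF = 0.936635, PV = 18.264386
  t = 2.5000: CF_t = 19.500000, DF = 0.921432, PV = 17.967915
  t = 3.0000: CF_t = 1019.500000, DF = 0.906475, PV = 924.150988
Price P = sum_t PV_t = 1017.004594
Macaulay numerator sum_t t * PV_t:
  t * PV_t at t = 0.5000: 9.591736
  t * PV_t at t = 1.0000: 18.872083
  t * PV_t at t = 1.5000: 27.848623
  t * PV_t at t = 2.0000: 36.528772
  t * PV_t at t = 2.5000: 44.919789
  t * PV_t at t = 3.0000: 2772.452965
Macaulay duration D = (sum_t t * PV_t) / P = 2910.213968 / 1017.004594 = 2.861554


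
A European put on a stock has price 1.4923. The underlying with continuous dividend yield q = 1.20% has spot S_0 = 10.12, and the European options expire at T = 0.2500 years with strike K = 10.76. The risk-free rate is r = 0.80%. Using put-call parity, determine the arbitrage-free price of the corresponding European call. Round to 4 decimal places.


Answer: Call price = 0.8435

Derivation:
Put-call parity: C - P = S_0 * exp(-qT) - K * exp(-rT).
S_0 * exp(-qT) = 10.1200 * 0.99700450 = 10.08968549
K * exp(-rT) = 10.7600 * 0.99800200 = 10.73850151
C = P + S*exp(-qT) - K*exp(-rT)
C = 1.4923 + 10.08968549 - 10.73850151 = 0.8435


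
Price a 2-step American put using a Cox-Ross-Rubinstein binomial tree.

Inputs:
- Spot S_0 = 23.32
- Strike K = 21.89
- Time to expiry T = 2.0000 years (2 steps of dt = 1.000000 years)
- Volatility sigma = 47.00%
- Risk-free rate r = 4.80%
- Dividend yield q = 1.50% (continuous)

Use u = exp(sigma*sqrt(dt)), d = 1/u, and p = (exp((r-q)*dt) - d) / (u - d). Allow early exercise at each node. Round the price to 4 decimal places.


dt = T/N = 1.000000
u = exp(sigma*sqrt(dt)) = 1.599994; d = 1/u = 0.625002
p = (exp((r-q)*dt) - d) / (u - d) = 0.419027
Discount per step: exp(-r*dt) = 0.953134
Stock lattice S(k, i) with i counting down-moves:
  k=0: S(0,0) = 23.3200
  k=1: S(1,0) = 37.3119; S(1,1) = 14.5751
  k=2: S(2,0) = 59.6988; S(2,1) = 23.3200; S(2,2) = 9.1094
Terminal payoffs V(N, i) = max(K - S_T, 0):
  V(2,0) = 0.000000; V(2,1) = 0.000000; V(2,2) = 12.780559
Backward induction: V(k, i) = exp(-r*dt) * [p * V(k+1, i) + (1-p) * V(k+1, i+1)]; then take max(V_cont, immediate exercise) for American.
  V(1,0) = exp(-r*dt) * [p*0.000000 + (1-p)*0.000000] = 0.000000; exercise = 0.000000; V(1,0) = max -> 0.000000
  V(1,1) = exp(-r*dt) * [p*0.000000 + (1-p)*12.780559] = 7.077166; exercise = 7.314947; V(1,1) = max -> 7.314947
  V(0,0) = exp(-r*dt) * [p*0.000000 + (1-p)*7.314947] = 4.050613; exercise = 0.000000; V(0,0) = max -> 4.050613

Answer: Price = V(0,0) = 4.0506


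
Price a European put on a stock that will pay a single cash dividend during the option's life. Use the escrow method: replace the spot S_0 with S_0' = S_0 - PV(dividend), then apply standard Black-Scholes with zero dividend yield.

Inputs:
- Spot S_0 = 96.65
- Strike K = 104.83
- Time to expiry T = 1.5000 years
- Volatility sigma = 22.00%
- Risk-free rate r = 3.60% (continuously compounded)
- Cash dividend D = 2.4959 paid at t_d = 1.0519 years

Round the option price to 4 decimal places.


PV(D) = D * exp(-r * t_d) = 2.4959 * 0.96283964 = 2.40315146
S_0' = S_0 - PV(D) = 96.6500 - 2.40315146 = 94.24684854
d1 = (ln(S_0'/K) + (r + sigma^2/2)*T) / (sigma*sqrt(T)) = -0.05983659
d2 = d1 - sigma*sqrt(T) = -0.32928046
exp(-rT) = 0.94743211
N(-d1) = 0.52385711; N(-d2) = 0.62902814
P = K * exp(-rT) * N(-d2) - S_0' * N(-d1) = 104.8300 * 0.94743211 * 0.62902814 - 94.24684854 * 0.52385711 = 13.1028

Answer: Price = 13.1028


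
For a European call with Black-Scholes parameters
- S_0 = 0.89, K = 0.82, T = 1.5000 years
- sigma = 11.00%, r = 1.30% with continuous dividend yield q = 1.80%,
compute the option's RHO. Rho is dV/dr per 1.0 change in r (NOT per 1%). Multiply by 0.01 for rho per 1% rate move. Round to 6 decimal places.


d1 = 0.6197366594; d2 = 0.4850147235
phi(d1) = 0.3292377000; exp(-qT) = 0.9733612415; exp(-rT) = 0.9806888952
N(d2) = 0.6861670493
Rho = K*T*exp(-rT)*N(d2) = 0.8200 * 1.5000 * 0.9806888952 * 0.6861670493 = 0.827687

Answer: Rho = 0.827687


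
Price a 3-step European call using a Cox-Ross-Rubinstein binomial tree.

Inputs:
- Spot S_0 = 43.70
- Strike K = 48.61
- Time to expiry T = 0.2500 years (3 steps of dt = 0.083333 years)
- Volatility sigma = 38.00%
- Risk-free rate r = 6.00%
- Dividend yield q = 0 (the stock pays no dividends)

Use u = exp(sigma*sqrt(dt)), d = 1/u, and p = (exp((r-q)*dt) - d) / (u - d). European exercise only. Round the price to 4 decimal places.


dt = T/N = 0.083333
u = exp(sigma*sqrt(dt)) = 1.115939; d = 1/u = 0.896106
p = (exp((r-q)*dt) - d) / (u - d) = 0.495405
Discount per step: exp(-r*dt) = 0.995012
Stock lattice S(k, i) with i counting down-moves:
  k=0: S(0,0) = 43.7000
  k=1: S(1,0) = 48.7666; S(1,1) = 39.1598
  k=2: S(2,0) = 54.4205; S(2,1) = 43.7000; S(2,2) = 35.0914
  k=3: S(3,0) = 60.7300; S(3,1) = 48.7666; S(3,2) = 39.1598; S(3,3) = 31.4456
Terminal payoffs V(N, i) = max(S_T - K, 0):
  V(3,0) = 12.119997; V(3,1) = 0.156551; V(3,2) = 0.000000; V(3,3) = 0.000000
Backward induction: V(k, i) = exp(-r*dt) * [p * V(k+1, i) + (1-p) * V(k+1, i+1)].
  V(2,0) = exp(-r*dt) * [p*12.119997 + (1-p)*0.156551] = 6.052959
  V(2,1) = exp(-r*dt) * [p*0.156551 + (1-p)*0.000000] = 0.077169
  V(2,2) = exp(-r*dt) * [p*0.000000 + (1-p)*0.000000] = 0.000000
  V(1,0) = exp(-r*dt) * [p*6.052959 + (1-p)*0.077169] = 3.022454
  V(1,1) = exp(-r*dt) * [p*0.077169 + (1-p)*0.000000] = 0.038039
  V(0,0) = exp(-r*dt) * [p*3.022454 + (1-p)*0.038039] = 1.508969

Answer: Price = V(0,0) = 1.5090


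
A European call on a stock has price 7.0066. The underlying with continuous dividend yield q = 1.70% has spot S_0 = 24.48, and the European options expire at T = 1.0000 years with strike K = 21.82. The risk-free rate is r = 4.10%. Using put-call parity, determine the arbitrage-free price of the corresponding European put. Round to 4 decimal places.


Put-call parity: C - P = S_0 * exp(-qT) - K * exp(-rT).
S_0 * exp(-qT) = 24.4800 * 0.98314368 = 24.06735740
K * exp(-rT) = 21.8200 * 0.95982913 = 20.94347162
P = C - S*exp(-qT) + K*exp(-rT)
P = 7.0066 - 24.06735740 + 20.94347162 = 3.8827

Answer: Put price = 3.8827


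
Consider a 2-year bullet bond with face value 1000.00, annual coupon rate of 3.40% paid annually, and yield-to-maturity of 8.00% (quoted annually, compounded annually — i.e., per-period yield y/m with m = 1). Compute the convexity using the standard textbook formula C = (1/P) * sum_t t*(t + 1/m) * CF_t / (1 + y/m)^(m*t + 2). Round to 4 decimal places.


Answer: Convexity = 5.0264

Derivation:
Coupon per period c = face * coupon_rate / m = 34.000000
Periods per year m = 1; per-period yield y/m = 0.080000
Number of cashflows N = 2
Cashflows (t years, CF_t, discount factor 1/(1+y/m)^(m*t), PV):
  t = 1.0000: CF_t = 34.000000, DF = 0.925926, PV = 31.481481
  t = 2.0000: CF_t = 1034.000000, DF = 0.857339, PV = 886.488340
Price P = sum_t PV_t = 917.969822
Convexity numerator sum_t t*(t + 1/m) * CF_t / (1+y/m)^(m*t + 2):
  t = 1.0000: term = 53.980592
  t = 2.0000: term = 4560.125207
Convexity = (1/P) * sum = 4614.105799 / 917.969822 = 5.026424


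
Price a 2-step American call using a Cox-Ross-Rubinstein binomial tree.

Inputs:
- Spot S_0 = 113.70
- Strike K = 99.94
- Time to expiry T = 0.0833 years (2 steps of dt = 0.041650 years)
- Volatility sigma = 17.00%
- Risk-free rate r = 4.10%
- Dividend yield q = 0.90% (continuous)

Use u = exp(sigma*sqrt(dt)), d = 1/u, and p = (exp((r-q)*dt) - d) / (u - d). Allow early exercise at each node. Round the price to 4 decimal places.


dt = T/N = 0.041650
u = exp(sigma*sqrt(dt)) = 1.035303; d = 1/u = 0.965901
p = (exp((r-q)*dt) - d) / (u - d) = 0.510544
Discount per step: exp(-r*dt) = 0.998294
Stock lattice S(k, i) with i counting down-moves:
  k=0: S(0,0) = 113.7000
  k=1: S(1,0) = 117.7140; S(1,1) = 109.8229
  k=2: S(2,0) = 121.8696; S(2,1) = 113.7000; S(2,2) = 106.0780
Terminal payoffs V(N, i) = max(S_T - K, 0):
  V(2,0) = 21.929613; V(2,1) = 13.760000; V(2,2) = 6.138042
Backward induction: V(k, i) = exp(-r*dt) * [p * V(k+1, i) + (1-p) * V(k+1, i+1)]; then take max(V_cont, immediate exercise) for American.
  V(1,0) = exp(-r*dt) * [p*21.929613 + (1-p)*13.760000] = 17.900354; exercise = 17.773954; V(1,0) = max -> 17.900354
  V(1,1) = exp(-r*dt) * [p*13.760000 + (1-p)*6.138042] = 10.012276; exercise = 9.882919; V(1,1) = max -> 10.012276
  V(0,0) = exp(-r*dt) * [p*17.900354 + (1-p)*10.012276] = 14.015534; exercise = 13.760000; V(0,0) = max -> 14.015534

Answer: Price = V(0,0) = 14.0155


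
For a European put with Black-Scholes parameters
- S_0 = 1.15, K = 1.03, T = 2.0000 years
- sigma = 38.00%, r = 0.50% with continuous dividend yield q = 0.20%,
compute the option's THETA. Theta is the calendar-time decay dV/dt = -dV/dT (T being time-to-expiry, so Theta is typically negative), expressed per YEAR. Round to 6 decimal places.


d1 = 0.4849322305; d2 = -0.0524689232
phi(d1) = 0.3546874970; exp(-qT) = 0.9960079893; exp(-rT) = 0.9900498337
Theta = -S*exp(-qT)*phi(d1)*sigma/(2*sqrt(T)) + r*K*exp(-rT)*N(-d2) - q*S*exp(-qT)*N(-d1)
N(-d1) = 0.3138622094; N(-d2) = 0.5209224716; sqrt(T) = 1.4142135624
Term 1 = -1.1500 * 0.9960079893 * 0.3546874970 * 0.3800 / (2 * 1.4142135624) = -0.0545814596
Term 2 = 0.0050 * 1.0300 * 0.9900498337 * 0.5209224716 = 0.0026560569
Term 3 = -0.0020 * 1.1500 * 0.9960079893 * 0.3138622094 = -0.0007190013
Theta = -0.0545814596 + (0.0026560569) + (-0.0007190013) = -0.052644

Answer: Theta = -0.052644


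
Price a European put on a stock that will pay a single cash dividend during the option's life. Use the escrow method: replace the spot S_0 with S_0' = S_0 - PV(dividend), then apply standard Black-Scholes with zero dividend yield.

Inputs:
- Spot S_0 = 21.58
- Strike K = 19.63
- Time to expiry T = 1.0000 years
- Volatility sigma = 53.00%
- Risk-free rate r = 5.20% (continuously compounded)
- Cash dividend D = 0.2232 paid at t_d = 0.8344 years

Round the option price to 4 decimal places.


Answer: Price = 2.9494

Derivation:
PV(D) = D * exp(-r * t_d) = 0.2232 * 0.95753903 = 0.21372271
S_0' = S_0 - PV(D) = 21.5800 - 0.21372271 = 21.36627729
d1 = (ln(S_0'/K) + (r + sigma^2/2)*T) / (sigma*sqrt(T)) = 0.52302801
d2 = d1 - sigma*sqrt(T) = -0.00697199
exp(-rT) = 0.94932887
N(-d1) = 0.30047738; N(-d2) = 0.50278140
P = K * exp(-rT) * N(-d2) - S_0' * N(-d1) = 19.6300 * 0.94932887 * 0.50278140 - 21.36627729 * 0.30047738 = 2.9494


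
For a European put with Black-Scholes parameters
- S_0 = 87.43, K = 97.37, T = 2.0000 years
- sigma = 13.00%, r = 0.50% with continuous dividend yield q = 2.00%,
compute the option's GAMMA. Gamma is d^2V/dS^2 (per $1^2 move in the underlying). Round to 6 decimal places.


d1 = -0.6569548618; d2 = -0.8408026249
phi(d1) = 0.3215078308; exp(-qT) = 0.9607894392; exp(-rT) = 0.9900498337
Gamma = exp(-qT) * phi(d1) / (S * sigma * sqrt(T)) = 0.9607894392 * 0.3215078308 / (87.4300 * 0.1300 * 1.4142135624) = 0.019218

Answer: Gamma = 0.019218


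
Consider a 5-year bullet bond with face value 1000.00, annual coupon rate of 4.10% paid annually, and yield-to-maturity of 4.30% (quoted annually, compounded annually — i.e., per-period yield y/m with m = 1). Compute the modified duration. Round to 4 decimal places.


Answer: Modified duration = 4.4290

Derivation:
Coupon per period c = face * coupon_rate / m = 41.000000
Periods per year m = 1; per-period yield y/m = 0.043000
Number of cashflows N = 5
Cashflows (t years, CF_t, discount factor 1/(1+y/m)^(m*t), PV):
  t = 1.0000: CF_t = 41.000000, DF = 0.958773, PV = 39.309684
  t = 2.0000: CF_t = 41.000000, DF = 0.919245, PV = 37.689054
  t = 3.0000: CF_t = 41.000000, DF = 0.881347, PV = 36.135239
  t = 4.0000: CF_t = 41.000000, DF = 0.845012, PV = 34.645483
  t = 5.0000: CF_t = 1041.000000, DF = 0.810174, PV = 843.391437
Price P = sum_t PV_t = 991.170897
First compute Macaulay numerator sum_t t * PV_t:
  t * PV_t at t = 1.0000: 39.309684
  t * PV_t at t = 2.0000: 75.378109
  t * PV_t at t = 3.0000: 108.405717
  t * PV_t at t = 4.0000: 138.581933
  t * PV_t at t = 5.0000: 4216.957186
Macaulay duration D = 4578.632628 / 991.170897 = 4.619418
Modified duration = D / (1 + y/m) = 4.619418 / (1 + 0.043000) = 4.428972


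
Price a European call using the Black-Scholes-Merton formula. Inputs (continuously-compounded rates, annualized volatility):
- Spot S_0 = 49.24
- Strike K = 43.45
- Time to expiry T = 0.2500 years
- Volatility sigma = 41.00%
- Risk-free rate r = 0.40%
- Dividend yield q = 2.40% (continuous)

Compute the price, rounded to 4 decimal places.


Answer: Price = 7.1651

Derivation:
d1 = (ln(S/K) + (r - q + 0.5*sigma^2) * T) / (sigma * sqrt(T)) = 0.68833146
d2 = d1 - sigma * sqrt(T) = 0.48333146
exp(-rT) = 0.99900050; exp(-qT) = 0.99401796
C = S_0 * exp(-qT) * N(d1) - K * exp(-rT) * N(d2)
N(d1) = 0.75437796; N(d2) = 0.68556980
C = 49.2400 * 0.99401796 * 0.75437796 - 43.4500 * 0.99900050 * 0.68556980 = 7.1651


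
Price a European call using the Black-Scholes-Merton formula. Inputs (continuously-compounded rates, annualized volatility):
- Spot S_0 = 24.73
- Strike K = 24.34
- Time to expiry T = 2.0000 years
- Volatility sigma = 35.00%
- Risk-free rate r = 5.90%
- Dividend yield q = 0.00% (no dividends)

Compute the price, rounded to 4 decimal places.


Answer: Price = 6.2418

Derivation:
d1 = (ln(S/K) + (r - q + 0.5*sigma^2) * T) / (sigma * sqrt(T)) = 0.51799813
d2 = d1 - sigma * sqrt(T) = 0.02302338
exp(-rT) = 0.88869605; exp(-qT) = 1.00000000
C = S_0 * exp(-qT) * N(d1) - K * exp(-rT) * N(d2)
N(d1) = 0.69777021; N(d2) = 0.50918419
C = 24.7300 * 1.00000000 * 0.69777021 - 24.3400 * 0.88869605 * 0.50918419 = 6.2418


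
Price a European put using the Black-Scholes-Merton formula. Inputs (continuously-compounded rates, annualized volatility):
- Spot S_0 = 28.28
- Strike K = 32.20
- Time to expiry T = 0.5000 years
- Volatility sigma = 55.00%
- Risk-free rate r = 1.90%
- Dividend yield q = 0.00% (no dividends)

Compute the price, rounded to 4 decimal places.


d1 = (ln(S/K) + (r - q + 0.5*sigma^2) * T) / (sigma * sqrt(T)) = -0.11490257
d2 = d1 - sigma * sqrt(T) = -0.50381130
exp(-rT) = 0.99054498; exp(-qT) = 1.00000000
P = K * exp(-rT) * N(-d2) - S_0 * exp(-qT) * N(-d1)
N(-d1) = 0.54573882; N(-d2) = 0.69280301
P = 32.2000 * 0.99054498 * 0.69280301 - 28.2800 * 1.00000000 * 0.54573882 = 6.6638

Answer: Price = 6.6638


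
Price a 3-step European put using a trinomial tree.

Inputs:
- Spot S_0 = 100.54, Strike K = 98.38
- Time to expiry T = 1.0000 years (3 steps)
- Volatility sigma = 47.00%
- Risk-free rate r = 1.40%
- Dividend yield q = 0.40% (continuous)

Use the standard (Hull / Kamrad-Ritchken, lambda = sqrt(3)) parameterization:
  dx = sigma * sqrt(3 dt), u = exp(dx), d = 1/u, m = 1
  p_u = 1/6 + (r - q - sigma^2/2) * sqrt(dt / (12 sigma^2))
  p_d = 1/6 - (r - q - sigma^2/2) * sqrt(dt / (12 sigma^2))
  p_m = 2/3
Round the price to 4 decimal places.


Answer: Price = V(0,0) = 15.3896

Derivation:
dt = T/N = 0.333333; dx = sigma*sqrt(3*dt) = 0.470000
u = exp(dx) = 1.599994; d = 1/u = 0.625002
p_u = 0.131046, p_m = 0.666667, p_d = 0.202287
Discount per step: exp(-r*dt) = 0.995344
Stock lattice S(k, j) with j the centered position index:
  k=0: S(0,+0) = 100.5400
  k=1: S(1,-1) = 62.8377; S(1,+0) = 100.5400; S(1,+1) = 160.8634
  k=2: S(2,-2) = 39.2737; S(2,-1) = 62.8377; S(2,+0) = 100.5400; S(2,+1) = 160.8634; S(2,+2) = 257.3805
  k=3: S(3,-3) = 24.5462; S(3,-2) = 39.2737; S(3,-1) = 62.8377; S(3,+0) = 100.5400; S(3,+1) = 160.8634; S(3,+2) = 257.3805; S(3,+3) = 411.8074
Terminal payoffs V(N, j) = max(K - S_T, 0):
  V(3,-3) = 73.833834; V(3,-2) = 59.106277; V(3,-1) = 35.542272; V(3,+0) = 0.000000; V(3,+1) = 0.000000; V(3,+2) = 0.000000; V(3,+3) = 0.000000
Backward induction: V(k, j) = exp(-r*dt) * [p_u * V(k+1, j+1) + p_m * V(k+1, j) + p_d * V(k+1, j-1)]
  V(2,-2) = exp(-r*dt) * [p_u*35.542272 + p_m*59.106277 + p_d*73.833834] = 58.722823
  V(2,-1) = exp(-r*dt) * [p_u*0.000000 + p_m*35.542272 + p_d*59.106277] = 35.485308
  V(2,+0) = exp(-r*dt) * [p_u*0.000000 + p_m*0.000000 + p_d*35.542272] = 7.156274
  V(2,+1) = exp(-r*dt) * [p_u*0.000000 + p_m*0.000000 + p_d*0.000000] = 0.000000
  V(2,+2) = exp(-r*dt) * [p_u*0.000000 + p_m*0.000000 + p_d*0.000000] = 0.000000
  V(1,-1) = exp(-r*dt) * [p_u*7.156274 + p_m*35.485308 + p_d*58.722823] = 36.303738
  V(1,+0) = exp(-r*dt) * [p_u*0.000000 + p_m*7.156274 + p_d*35.485308] = 11.893442
  V(1,+1) = exp(-r*dt) * [p_u*0.000000 + p_m*0.000000 + p_d*7.156274] = 1.440883
  V(0,+0) = exp(-r*dt) * [p_u*1.440883 + p_m*11.893442 + p_d*36.303738] = 15.389580


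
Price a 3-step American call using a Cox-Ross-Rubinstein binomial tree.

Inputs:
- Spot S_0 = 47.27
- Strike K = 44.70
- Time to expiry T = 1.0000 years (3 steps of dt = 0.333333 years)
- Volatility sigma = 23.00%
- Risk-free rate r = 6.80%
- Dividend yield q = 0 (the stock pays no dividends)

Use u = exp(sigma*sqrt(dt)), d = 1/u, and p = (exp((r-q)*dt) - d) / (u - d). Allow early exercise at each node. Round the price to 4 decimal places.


Answer: Price = V(0,0) = 7.6155

Derivation:
dt = T/N = 0.333333
u = exp(sigma*sqrt(dt)) = 1.142011; d = 1/u = 0.875648
p = (exp((r-q)*dt) - d) / (u - d) = 0.552920
Discount per step: exp(-r*dt) = 0.977588
Stock lattice S(k, i) with i counting down-moves:
  k=0: S(0,0) = 47.2700
  k=1: S(1,0) = 53.9829; S(1,1) = 41.3919
  k=2: S(2,0) = 61.6490; S(2,1) = 47.2700; S(2,2) = 36.2448
  k=3: S(3,0) = 70.4038; S(3,1) = 53.9829; S(3,2) = 41.3919; S(3,3) = 31.7377
Terminal payoffs V(N, i) = max(S_T - K, 0):
  V(3,0) = 25.703821; V(3,1) = 9.282850; V(3,2) = 0.000000; V(3,3) = 0.000000
Backward induction: V(k, i) = exp(-r*dt) * [p * V(k+1, i) + (1-p) * V(k+1, i+1)]; then take max(V_cont, immediate exercise) for American.
  V(2,0) = exp(-r*dt) * [p*25.703821 + (1-p)*9.282850] = 17.950801; exercise = 16.948998; V(2,0) = max -> 17.950801
  V(2,1) = exp(-r*dt) * [p*9.282850 + (1-p)*0.000000] = 5.017641; exercise = 2.570000; V(2,1) = max -> 5.017641
  V(2,2) = exp(-r*dt) * [p*0.000000 + (1-p)*0.000000] = 0.000000; exercise = 0.000000; V(2,2) = max -> 0.000000
  V(1,0) = exp(-r*dt) * [p*17.950801 + (1-p)*5.017641] = 11.895923; exercise = 9.282850; V(1,0) = max -> 11.895923
  V(1,1) = exp(-r*dt) * [p*5.017641 + (1-p)*0.000000] = 2.712176; exercise = 0.000000; V(1,1) = max -> 2.712176
  V(0,0) = exp(-r*dt) * [p*11.895923 + (1-p)*2.712176] = 7.615464; exercise = 2.570000; V(0,0) = max -> 7.615464
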